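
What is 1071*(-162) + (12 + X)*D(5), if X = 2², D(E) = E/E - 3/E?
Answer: -867478/5 ≈ -1.7350e+5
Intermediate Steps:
D(E) = 1 - 3/E
X = 4
1071*(-162) + (12 + X)*D(5) = 1071*(-162) + (12 + 4)*((-3 + 5)/5) = -173502 + 16*((⅕)*2) = -173502 + 16*(⅖) = -173502 + 32/5 = -867478/5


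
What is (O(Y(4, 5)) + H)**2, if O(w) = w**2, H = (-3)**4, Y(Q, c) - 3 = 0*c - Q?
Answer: 6724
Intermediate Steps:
Y(Q, c) = 3 - Q (Y(Q, c) = 3 + (0*c - Q) = 3 + (0 - Q) = 3 - Q)
H = 81
(O(Y(4, 5)) + H)**2 = ((3 - 1*4)**2 + 81)**2 = ((3 - 4)**2 + 81)**2 = ((-1)**2 + 81)**2 = (1 + 81)**2 = 82**2 = 6724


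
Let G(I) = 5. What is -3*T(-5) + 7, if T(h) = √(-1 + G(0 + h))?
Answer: 1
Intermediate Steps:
T(h) = 2 (T(h) = √(-1 + 5) = √4 = 2)
-3*T(-5) + 7 = -3*2 + 7 = -6 + 7 = 1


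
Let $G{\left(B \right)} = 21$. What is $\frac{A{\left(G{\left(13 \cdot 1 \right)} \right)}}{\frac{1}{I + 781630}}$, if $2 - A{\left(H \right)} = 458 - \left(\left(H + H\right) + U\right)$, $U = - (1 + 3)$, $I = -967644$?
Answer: $77753852$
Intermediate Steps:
$U = -4$ ($U = \left(-1\right) 4 = -4$)
$A{\left(H \right)} = -460 + 2 H$ ($A{\left(H \right)} = 2 - \left(458 - \left(\left(H + H\right) - 4\right)\right) = 2 - \left(458 - \left(2 H - 4\right)\right) = 2 - \left(458 - \left(-4 + 2 H\right)\right) = 2 - \left(462 - 2 H\right) = 2 + \left(-462 + 2 H\right) = -460 + 2 H$)
$\frac{A{\left(G{\left(13 \cdot 1 \right)} \right)}}{\frac{1}{I + 781630}} = \frac{-460 + 2 \cdot 21}{\frac{1}{-967644 + 781630}} = \frac{-460 + 42}{\frac{1}{-186014}} = - \frac{418}{- \frac{1}{186014}} = \left(-418\right) \left(-186014\right) = 77753852$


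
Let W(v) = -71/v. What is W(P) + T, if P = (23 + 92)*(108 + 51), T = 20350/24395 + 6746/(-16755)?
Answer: 42618303551/99650379255 ≈ 0.42768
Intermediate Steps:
T = 35279116/81747645 (T = 20350*(1/24395) + 6746*(-1/16755) = 4070/4879 - 6746/16755 = 35279116/81747645 ≈ 0.43156)
P = 18285 (P = 115*159 = 18285)
W(P) + T = -71/18285 + 35279116/81747645 = 42618303551/99650379255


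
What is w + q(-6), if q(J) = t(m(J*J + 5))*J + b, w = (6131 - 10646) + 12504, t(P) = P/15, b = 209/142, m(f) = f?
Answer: 5661591/710 ≈ 7974.1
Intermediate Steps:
b = 209/142 (b = 209*(1/142) = 209/142 ≈ 1.4718)
t(P) = P/15 (t(P) = P*(1/15) = P/15)
w = 7989 (w = -4515 + 12504 = 7989)
q(J) = 209/142 + J*(⅓ + J²/15) (q(J) = ((J*J + 5)/15)*J + 209/142 = ((J² + 5)/15)*J + 209/142 = ((5 + J²)/15)*J + 209/142 = (⅓ + J²/15)*J + 209/142 = J*(⅓ + J²/15) + 209/142 = 209/142 + J*(⅓ + J²/15))
w + q(-6) = 7989 + (209/142 + (1/15)*(-6)*(5 + (-6)²)) = 7989 + (209/142 + (1/15)*(-6)*(5 + 36)) = 7989 + (209/142 + (1/15)*(-6)*41) = 7989 + (209/142 - 82/5) = 7989 - 10599/710 = 5661591/710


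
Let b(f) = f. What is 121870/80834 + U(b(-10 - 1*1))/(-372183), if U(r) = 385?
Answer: 3237630080/2148931473 ≈ 1.5066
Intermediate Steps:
121870/80834 + U(b(-10 - 1*1))/(-372183) = 121870/80834 + 385/(-372183) = 121870*(1/80834) + 385*(-1/372183) = 60935/40417 - 55/53169 = 3237630080/2148931473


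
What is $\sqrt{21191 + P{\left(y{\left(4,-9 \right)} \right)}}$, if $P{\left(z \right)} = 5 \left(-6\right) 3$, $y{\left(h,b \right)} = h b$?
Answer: $\sqrt{21101} \approx 145.26$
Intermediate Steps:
$y{\left(h,b \right)} = b h$
$P{\left(z \right)} = -90$ ($P{\left(z \right)} = \left(-30\right) 3 = -90$)
$\sqrt{21191 + P{\left(y{\left(4,-9 \right)} \right)}} = \sqrt{21191 - 90} = \sqrt{21101}$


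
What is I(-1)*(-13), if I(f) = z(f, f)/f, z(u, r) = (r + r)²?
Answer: 52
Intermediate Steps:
z(u, r) = 4*r² (z(u, r) = (2*r)² = 4*r²)
I(f) = 4*f (I(f) = (4*f²)/f = 4*f)
I(-1)*(-13) = (4*(-1))*(-13) = -4*(-13) = 52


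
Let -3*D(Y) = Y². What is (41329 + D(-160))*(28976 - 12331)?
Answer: 1637651615/3 ≈ 5.4588e+8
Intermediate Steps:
D(Y) = -Y²/3
(41329 + D(-160))*(28976 - 12331) = (41329 - ⅓*(-160)²)*(28976 - 12331) = (41329 - ⅓*25600)*16645 = (41329 - 25600/3)*16645 = (98387/3)*16645 = 1637651615/3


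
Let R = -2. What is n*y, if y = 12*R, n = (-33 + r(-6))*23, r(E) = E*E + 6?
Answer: -4968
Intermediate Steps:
r(E) = 6 + E² (r(E) = E² + 6 = 6 + E²)
n = 207 (n = (-33 + (6 + (-6)²))*23 = (-33 + (6 + 36))*23 = (-33 + 42)*23 = 9*23 = 207)
y = -24 (y = 12*(-2) = -24)
n*y = 207*(-24) = -4968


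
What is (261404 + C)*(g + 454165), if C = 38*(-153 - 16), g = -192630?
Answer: 66686717370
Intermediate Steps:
C = -6422 (C = 38*(-169) = -6422)
(261404 + C)*(g + 454165) = (261404 - 6422)*(-192630 + 454165) = 254982*261535 = 66686717370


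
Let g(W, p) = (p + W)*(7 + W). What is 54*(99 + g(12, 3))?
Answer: 20736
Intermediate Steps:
g(W, p) = (7 + W)*(W + p) (g(W, p) = (W + p)*(7 + W) = (7 + W)*(W + p))
54*(99 + g(12, 3)) = 54*(99 + (12**2 + 7*12 + 7*3 + 12*3)) = 54*(99 + (144 + 84 + 21 + 36)) = 54*(99 + 285) = 54*384 = 20736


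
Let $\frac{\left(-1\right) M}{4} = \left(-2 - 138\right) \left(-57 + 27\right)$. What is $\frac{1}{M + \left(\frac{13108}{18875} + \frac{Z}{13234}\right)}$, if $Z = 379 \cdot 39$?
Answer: $- \frac{19214750}{322772995181} \approx -5.953 \cdot 10^{-5}$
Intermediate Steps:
$Z = 14781$
$M = -16800$ ($M = - 4 \left(-2 - 138\right) \left(-57 + 27\right) = - 4 \left(\left(-140\right) \left(-30\right)\right) = \left(-4\right) 4200 = -16800$)
$\frac{1}{M + \left(\frac{13108}{18875} + \frac{Z}{13234}\right)} = \frac{1}{-16800 + \left(\frac{13108}{18875} + \frac{14781}{13234}\right)} = \frac{1}{-16800 + \left(13108 \cdot \frac{1}{18875} + 14781 \cdot \frac{1}{13234}\right)} = \frac{1}{-16800 + \left(\frac{13108}{18875} + \frac{1137}{1018}\right)} = \frac{1}{-16800 + \frac{34804819}{19214750}} = \frac{1}{- \frac{322772995181}{19214750}} = - \frac{19214750}{322772995181}$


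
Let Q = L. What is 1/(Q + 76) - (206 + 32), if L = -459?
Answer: -91155/383 ≈ -238.00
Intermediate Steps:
Q = -459
1/(Q + 76) - (206 + 32) = 1/(-459 + 76) - (206 + 32) = 1/(-383) - 1*238 = -1/383 - 238 = -91155/383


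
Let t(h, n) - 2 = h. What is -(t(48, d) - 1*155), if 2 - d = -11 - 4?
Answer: 105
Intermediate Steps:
d = 17 (d = 2 - (-11 - 4) = 2 - 1*(-15) = 2 + 15 = 17)
t(h, n) = 2 + h
-(t(48, d) - 1*155) = -((2 + 48) - 1*155) = -(50 - 155) = -1*(-105) = 105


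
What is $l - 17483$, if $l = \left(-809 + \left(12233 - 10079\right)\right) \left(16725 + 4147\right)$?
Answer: $28055357$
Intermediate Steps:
$l = 28072840$ ($l = \left(-809 + 2154\right) 20872 = 1345 \cdot 20872 = 28072840$)
$l - 17483 = 28072840 - 17483 = 28055357$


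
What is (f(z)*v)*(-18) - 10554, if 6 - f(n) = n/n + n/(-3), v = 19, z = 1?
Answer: -12378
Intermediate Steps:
f(n) = 5 + n/3 (f(n) = 6 - (n/n + n/(-3)) = 6 - (1 + n*(-⅓)) = 6 - (1 - n/3) = 6 + (-1 + n/3) = 5 + n/3)
(f(z)*v)*(-18) - 10554 = ((5 + (⅓)*1)*19)*(-18) - 10554 = ((5 + ⅓)*19)*(-18) - 10554 = ((16/3)*19)*(-18) - 10554 = (304/3)*(-18) - 10554 = -1824 - 10554 = -12378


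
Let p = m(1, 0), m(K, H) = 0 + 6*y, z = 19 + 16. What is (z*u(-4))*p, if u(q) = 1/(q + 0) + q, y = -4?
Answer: 3570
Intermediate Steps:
z = 35
u(q) = q + 1/q (u(q) = 1/q + q = q + 1/q)
m(K, H) = -24 (m(K, H) = 0 + 6*(-4) = 0 - 24 = -24)
p = -24
(z*u(-4))*p = (35*(-4 + 1/(-4)))*(-24) = (35*(-4 - 1/4))*(-24) = (35*(-17/4))*(-24) = -595/4*(-24) = 3570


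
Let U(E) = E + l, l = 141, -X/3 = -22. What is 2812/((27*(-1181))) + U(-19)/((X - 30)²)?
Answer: 4553/765288 ≈ 0.0059494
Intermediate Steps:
X = 66 (X = -3*(-22) = 66)
U(E) = 141 + E (U(E) = E + 141 = 141 + E)
2812/((27*(-1181))) + U(-19)/((X - 30)²) = 2812/((27*(-1181))) + (141 - 19)/((66 - 30)²) = 2812/(-31887) + 122/(36²) = 2812*(-1/31887) + 122/1296 = -2812/31887 + 122*(1/1296) = -2812/31887 + 61/648 = 4553/765288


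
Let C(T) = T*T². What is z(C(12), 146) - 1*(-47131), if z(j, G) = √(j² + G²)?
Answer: 47131 + 10*√30073 ≈ 48865.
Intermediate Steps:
C(T) = T³
z(j, G) = √(G² + j²)
z(C(12), 146) - 1*(-47131) = √(146² + (12³)²) - 1*(-47131) = √(21316 + 1728²) + 47131 = √(21316 + 2985984) + 47131 = √3007300 + 47131 = 10*√30073 + 47131 = 47131 + 10*√30073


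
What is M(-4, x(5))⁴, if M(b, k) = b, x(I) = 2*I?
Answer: 256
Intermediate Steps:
M(-4, x(5))⁴ = (-4)⁴ = 256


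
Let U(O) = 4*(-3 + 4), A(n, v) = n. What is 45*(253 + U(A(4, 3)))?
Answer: 11565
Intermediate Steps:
U(O) = 4 (U(O) = 4*1 = 4)
45*(253 + U(A(4, 3))) = 45*(253 + 4) = 45*257 = 11565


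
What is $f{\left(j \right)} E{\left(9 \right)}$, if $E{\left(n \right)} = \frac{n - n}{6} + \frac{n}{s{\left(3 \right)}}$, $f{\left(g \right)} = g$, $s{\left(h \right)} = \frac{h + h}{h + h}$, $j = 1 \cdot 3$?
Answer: $27$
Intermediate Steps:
$j = 3$
$s{\left(h \right)} = 1$ ($s{\left(h \right)} = \frac{2 h}{2 h} = 2 h \frac{1}{2 h} = 1$)
$E{\left(n \right)} = n$ ($E{\left(n \right)} = \frac{n - n}{6} + \frac{n}{1} = 0 \cdot \frac{1}{6} + n 1 = 0 + n = n$)
$f{\left(j \right)} E{\left(9 \right)} = 3 \cdot 9 = 27$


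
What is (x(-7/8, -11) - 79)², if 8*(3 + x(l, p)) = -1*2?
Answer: 108241/16 ≈ 6765.1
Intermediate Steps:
x(l, p) = -13/4 (x(l, p) = -3 + (-1*2)/8 = -3 + (⅛)*(-2) = -3 - ¼ = -13/4)
(x(-7/8, -11) - 79)² = (-13/4 - 79)² = (-329/4)² = 108241/16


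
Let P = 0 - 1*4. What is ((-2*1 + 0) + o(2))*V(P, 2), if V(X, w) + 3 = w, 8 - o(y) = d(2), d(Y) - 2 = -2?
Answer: -6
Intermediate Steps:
P = -4 (P = 0 - 4 = -4)
d(Y) = 0 (d(Y) = 2 - 2 = 0)
o(y) = 8 (o(y) = 8 - 1*0 = 8 + 0 = 8)
V(X, w) = -3 + w
((-2*1 + 0) + o(2))*V(P, 2) = ((-2*1 + 0) + 8)*(-3 + 2) = ((-2 + 0) + 8)*(-1) = (-2 + 8)*(-1) = 6*(-1) = -6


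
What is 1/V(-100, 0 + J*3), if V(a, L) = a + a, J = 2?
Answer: -1/200 ≈ -0.0050000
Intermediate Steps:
V(a, L) = 2*a
1/V(-100, 0 + J*3) = 1/(2*(-100)) = 1/(-200) = -1/200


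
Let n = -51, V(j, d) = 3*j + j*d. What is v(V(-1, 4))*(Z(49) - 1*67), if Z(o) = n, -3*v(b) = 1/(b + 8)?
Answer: 118/3 ≈ 39.333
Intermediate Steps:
V(j, d) = 3*j + d*j
v(b) = -1/(3*(8 + b)) (v(b) = -1/(3*(b + 8)) = -1/(3*(8 + b)))
Z(o) = -51
v(V(-1, 4))*(Z(49) - 1*67) = (-1/(24 + 3*(-(3 + 4))))*(-51 - 1*67) = (-1/(24 + 3*(-1*7)))*(-51 - 67) = -1/(24 + 3*(-7))*(-118) = -1/(24 - 21)*(-118) = -1/3*(-118) = -1*⅓*(-118) = -⅓*(-118) = 118/3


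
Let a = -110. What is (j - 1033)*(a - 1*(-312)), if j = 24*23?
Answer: -97162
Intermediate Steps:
j = 552
(j - 1033)*(a - 1*(-312)) = (552 - 1033)*(-110 - 1*(-312)) = -481*(-110 + 312) = -481*202 = -97162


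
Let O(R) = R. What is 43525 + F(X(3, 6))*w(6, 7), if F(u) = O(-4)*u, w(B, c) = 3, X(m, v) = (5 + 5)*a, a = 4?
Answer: 43045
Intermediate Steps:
X(m, v) = 40 (X(m, v) = (5 + 5)*4 = 10*4 = 40)
F(u) = -4*u
43525 + F(X(3, 6))*w(6, 7) = 43525 - 4*40*3 = 43525 - 160*3 = 43525 - 480 = 43045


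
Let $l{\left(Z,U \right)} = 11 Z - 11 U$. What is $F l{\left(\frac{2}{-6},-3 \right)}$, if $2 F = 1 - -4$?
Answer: $\frac{220}{3} \approx 73.333$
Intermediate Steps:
$F = \frac{5}{2}$ ($F = \frac{1 - -4}{2} = \frac{1 + 4}{2} = \frac{1}{2} \cdot 5 = \frac{5}{2} \approx 2.5$)
$l{\left(Z,U \right)} = - 11 U + 11 Z$
$F l{\left(\frac{2}{-6},-3 \right)} = \frac{5 \left(\left(-11\right) \left(-3\right) + 11 \frac{2}{-6}\right)}{2} = \frac{5 \left(33 + 11 \cdot 2 \left(- \frac{1}{6}\right)\right)}{2} = \frac{5 \left(33 + 11 \left(- \frac{1}{3}\right)\right)}{2} = \frac{5 \left(33 - \frac{11}{3}\right)}{2} = \frac{5}{2} \cdot \frac{88}{3} = \frac{220}{3}$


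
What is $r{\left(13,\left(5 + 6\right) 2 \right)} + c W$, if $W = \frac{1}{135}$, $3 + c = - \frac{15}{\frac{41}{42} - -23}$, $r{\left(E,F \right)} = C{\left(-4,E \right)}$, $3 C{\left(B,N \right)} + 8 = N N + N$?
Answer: $\frac{2627053}{45315} \approx 57.973$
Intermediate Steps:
$C{\left(B,N \right)} = - \frac{8}{3} + \frac{N}{3} + \frac{N^{2}}{3}$ ($C{\left(B,N \right)} = - \frac{8}{3} + \frac{N N + N}{3} = - \frac{8}{3} + \frac{N^{2} + N}{3} = - \frac{8}{3} + \frac{N + N^{2}}{3} = - \frac{8}{3} + \left(\frac{N}{3} + \frac{N^{2}}{3}\right) = - \frac{8}{3} + \frac{N}{3} + \frac{N^{2}}{3}$)
$r{\left(E,F \right)} = - \frac{8}{3} + \frac{E}{3} + \frac{E^{2}}{3}$
$c = - \frac{3651}{1007}$ ($c = -3 - \frac{15}{\frac{41}{42} - -23} = -3 - \frac{15}{41 \cdot \frac{1}{42} + 23} = -3 - \frac{15}{\frac{41}{42} + 23} = -3 - \frac{15}{\frac{1007}{42}} = -3 - \frac{630}{1007} = - \frac{3651}{1007} \approx -3.6256$)
$W = \frac{1}{135} \approx 0.0074074$
$r{\left(13,\left(5 + 6\right) 2 \right)} + c W = \left(- \frac{8}{3} + \frac{1}{3} \cdot 13 + \frac{13^{2}}{3}\right) - \frac{1217}{45315} = \left(- \frac{8}{3} + \frac{13}{3} + \frac{1}{3} \cdot 169\right) - \frac{1217}{45315} = \left(- \frac{8}{3} + \frac{13}{3} + \frac{169}{3}\right) - \frac{1217}{45315} = 58 - \frac{1217}{45315} = \frac{2627053}{45315}$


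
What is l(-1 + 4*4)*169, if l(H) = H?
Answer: 2535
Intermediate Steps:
l(-1 + 4*4)*169 = (-1 + 4*4)*169 = (-1 + 16)*169 = 15*169 = 2535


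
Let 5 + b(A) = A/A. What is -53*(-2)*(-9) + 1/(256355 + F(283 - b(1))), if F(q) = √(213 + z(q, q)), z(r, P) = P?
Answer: -12538972506899/13143577105 - 2*√5/13143577105 ≈ -954.00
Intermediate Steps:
b(A) = -4 (b(A) = -5 + A/A = -5 + 1 = -4)
F(q) = √(213 + q)
-53*(-2)*(-9) + 1/(256355 + F(283 - b(1))) = -53*(-2)*(-9) + 1/(256355 + √(213 + (283 - 1*(-4)))) = 106*(-9) + 1/(256355 + √(213 + (283 + 4))) = -954 + 1/(256355 + √(213 + 287)) = -954 + 1/(256355 + √500) = -954 + 1/(256355 + 10*√5)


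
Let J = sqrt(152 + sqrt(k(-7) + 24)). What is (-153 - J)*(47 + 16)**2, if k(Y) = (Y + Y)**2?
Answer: -607257 - 3969*sqrt(152 + 2*sqrt(55)) ≈ -6.5852e+5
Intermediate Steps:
k(Y) = 4*Y**2 (k(Y) = (2*Y)**2 = 4*Y**2)
J = sqrt(152 + 2*sqrt(55)) (J = sqrt(152 + sqrt(4*(-7)**2 + 24)) = sqrt(152 + sqrt(4*49 + 24)) = sqrt(152 + sqrt(196 + 24)) = sqrt(152 + sqrt(220)) = sqrt(152 + 2*sqrt(55)) ≈ 12.916)
(-153 - J)*(47 + 16)**2 = (-153 - sqrt(152 + 2*sqrt(55)))*(47 + 16)**2 = (-153 - sqrt(152 + 2*sqrt(55)))*63**2 = (-153 - sqrt(152 + 2*sqrt(55)))*3969 = -607257 - 3969*sqrt(152 + 2*sqrt(55))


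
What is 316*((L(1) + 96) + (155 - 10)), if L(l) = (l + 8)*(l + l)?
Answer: 81844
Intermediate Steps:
L(l) = 2*l*(8 + l) (L(l) = (8 + l)*(2*l) = 2*l*(8 + l))
316*((L(1) + 96) + (155 - 10)) = 316*((2*1*(8 + 1) + 96) + (155 - 10)) = 316*((2*1*9 + 96) + 145) = 316*((18 + 96) + 145) = 316*(114 + 145) = 316*259 = 81844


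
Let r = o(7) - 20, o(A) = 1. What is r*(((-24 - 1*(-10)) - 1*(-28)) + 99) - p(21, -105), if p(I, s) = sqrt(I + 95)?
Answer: -2147 - 2*sqrt(29) ≈ -2157.8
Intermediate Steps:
r = -19 (r = 1 - 20 = -19)
p(I, s) = sqrt(95 + I)
r*(((-24 - 1*(-10)) - 1*(-28)) + 99) - p(21, -105) = -19*(((-24 - 1*(-10)) - 1*(-28)) + 99) - sqrt(95 + 21) = -19*(((-24 + 10) + 28) + 99) - sqrt(116) = -19*((-14 + 28) + 99) - 2*sqrt(29) = -19*(14 + 99) - 2*sqrt(29) = -19*113 - 2*sqrt(29) = -2147 - 2*sqrt(29)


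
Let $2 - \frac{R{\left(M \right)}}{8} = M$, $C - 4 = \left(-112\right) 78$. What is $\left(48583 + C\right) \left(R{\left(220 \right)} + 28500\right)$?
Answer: $1066253356$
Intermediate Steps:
$C = -8732$ ($C = 4 - 8736 = -8732$)
$R{\left(M \right)} = 16 - 8 M$
$\left(48583 + C\right) \left(R{\left(220 \right)} + 28500\right) = \left(48583 - 8732\right) \left(\left(16 - 1760\right) + 28500\right) = 39851 \left(\left(16 - 1760\right) + 28500\right) = 39851 \left(-1744 + 28500\right) = 39851 \cdot 26756 = 1066253356$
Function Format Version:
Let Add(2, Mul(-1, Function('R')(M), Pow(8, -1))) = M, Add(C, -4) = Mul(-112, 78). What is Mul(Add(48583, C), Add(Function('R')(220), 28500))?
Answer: 1066253356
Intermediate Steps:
C = -8732 (C = Add(4, Mul(-112, 78)) = Add(4, -8736) = -8732)
Function('R')(M) = Add(16, Mul(-8, M))
Mul(Add(48583, C), Add(Function('R')(220), 28500)) = Mul(Add(48583, -8732), Add(Add(16, Mul(-8, 220)), 28500)) = Mul(39851, Add(Add(16, -1760), 28500)) = Mul(39851, Add(-1744, 28500)) = Mul(39851, 26756) = 1066253356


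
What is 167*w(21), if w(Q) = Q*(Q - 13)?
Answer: 28056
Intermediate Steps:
w(Q) = Q*(-13 + Q)
167*w(21) = 167*(21*(-13 + 21)) = 167*(21*8) = 167*168 = 28056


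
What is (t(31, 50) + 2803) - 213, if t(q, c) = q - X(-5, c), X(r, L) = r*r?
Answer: 2596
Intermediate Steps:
X(r, L) = r**2
t(q, c) = -25 + q (t(q, c) = q - 1*(-5)**2 = q - 1*25 = q - 25 = -25 + q)
(t(31, 50) + 2803) - 213 = ((-25 + 31) + 2803) - 213 = (6 + 2803) - 213 = 2809 - 213 = 2596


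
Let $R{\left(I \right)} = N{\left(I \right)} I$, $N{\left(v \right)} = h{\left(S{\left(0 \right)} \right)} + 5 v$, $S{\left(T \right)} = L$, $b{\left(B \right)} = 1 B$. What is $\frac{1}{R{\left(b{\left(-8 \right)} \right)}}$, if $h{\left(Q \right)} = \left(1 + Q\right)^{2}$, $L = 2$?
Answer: $\frac{1}{248} \approx 0.0040323$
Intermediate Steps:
$b{\left(B \right)} = B$
$S{\left(T \right)} = 2$
$N{\left(v \right)} = 9 + 5 v$ ($N{\left(v \right)} = \left(1 + 2\right)^{2} + 5 v = 3^{2} + 5 v = 9 + 5 v$)
$R{\left(I \right)} = I \left(9 + 5 I\right)$ ($R{\left(I \right)} = \left(9 + 5 I\right) I = I \left(9 + 5 I\right)$)
$\frac{1}{R{\left(b{\left(-8 \right)} \right)}} = \frac{1}{\left(-8\right) \left(9 + 5 \left(-8\right)\right)} = \frac{1}{\left(-8\right) \left(9 - 40\right)} = \frac{1}{\left(-8\right) \left(-31\right)} = \frac{1}{248}$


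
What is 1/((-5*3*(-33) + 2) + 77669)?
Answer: 1/78166 ≈ 1.2793e-5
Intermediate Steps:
1/((-5*3*(-33) + 2) + 77669) = 1/((-15*(-33) + 2) + 77669) = 1/((495 + 2) + 77669) = 1/(497 + 77669) = 1/78166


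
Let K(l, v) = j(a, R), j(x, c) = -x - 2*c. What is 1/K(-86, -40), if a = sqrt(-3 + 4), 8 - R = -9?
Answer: -1/35 ≈ -0.028571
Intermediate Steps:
R = 17 (R = 8 - 1*(-9) = 8 + 9 = 17)
a = 1 (a = sqrt(1) = 1)
K(l, v) = -35 (K(l, v) = -1*1 - 2*17 = -1 - 34 = -35)
1/K(-86, -40) = 1/(-35) = -1/35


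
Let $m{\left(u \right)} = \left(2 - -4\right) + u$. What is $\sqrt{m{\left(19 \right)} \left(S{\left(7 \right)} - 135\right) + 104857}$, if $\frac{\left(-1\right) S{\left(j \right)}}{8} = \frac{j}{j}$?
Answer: $\sqrt{101282} \approx 318.25$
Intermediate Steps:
$S{\left(j \right)} = -8$ ($S{\left(j \right)} = - 8 \frac{j}{j} = \left(-8\right) 1 = -8$)
$m{\left(u \right)} = 6 + u$ ($m{\left(u \right)} = \left(2 + 4\right) + u = 6 + u$)
$\sqrt{m{\left(19 \right)} \left(S{\left(7 \right)} - 135\right) + 104857} = \sqrt{\left(6 + 19\right) \left(-8 - 135\right) + 104857} = \sqrt{25 \left(-143\right) + 104857} = \sqrt{-3575 + 104857} = \sqrt{101282}$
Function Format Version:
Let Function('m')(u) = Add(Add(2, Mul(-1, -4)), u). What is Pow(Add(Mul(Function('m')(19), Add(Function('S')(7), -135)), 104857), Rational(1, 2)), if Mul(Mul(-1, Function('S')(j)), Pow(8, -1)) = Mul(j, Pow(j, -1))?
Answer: Pow(101282, Rational(1, 2)) ≈ 318.25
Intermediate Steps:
Function('S')(j) = -8 (Function('S')(j) = Mul(-8, Mul(j, Pow(j, -1))) = Mul(-8, 1) = -8)
Function('m')(u) = Add(6, u) (Function('m')(u) = Add(Add(2, 4), u) = Add(6, u))
Pow(Add(Mul(Function('m')(19), Add(Function('S')(7), -135)), 104857), Rational(1, 2)) = Pow(Add(Mul(Add(6, 19), Add(-8, -135)), 104857), Rational(1, 2)) = Pow(Add(Mul(25, -143), 104857), Rational(1, 2)) = Pow(Add(-3575, 104857), Rational(1, 2)) = Pow(101282, Rational(1, 2))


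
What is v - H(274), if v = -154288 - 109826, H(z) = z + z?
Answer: -264662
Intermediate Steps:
H(z) = 2*z
v = -264114
v - H(274) = -264114 - 2*274 = -264114 - 1*548 = -264114 - 548 = -264662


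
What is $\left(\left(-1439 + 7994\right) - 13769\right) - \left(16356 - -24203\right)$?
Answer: $-47773$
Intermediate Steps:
$\left(\left(-1439 + 7994\right) - 13769\right) - \left(16356 - -24203\right) = \left(6555 - 13769\right) - \left(16356 + 24203\right) = -7214 - 40559 = -47773$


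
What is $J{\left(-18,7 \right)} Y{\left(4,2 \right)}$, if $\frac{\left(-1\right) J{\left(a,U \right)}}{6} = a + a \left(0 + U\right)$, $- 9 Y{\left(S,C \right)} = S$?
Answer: $-384$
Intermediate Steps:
$Y{\left(S,C \right)} = - \frac{S}{9}$
$J{\left(a,U \right)} = - 6 a - 6 U a$ ($J{\left(a,U \right)} = - 6 \left(a + a \left(0 + U\right)\right) = - 6 \left(a + a U\right) = - 6 \left(a + U a\right) = - 6 a - 6 U a$)
$J{\left(-18,7 \right)} Y{\left(4,2 \right)} = \left(-6\right) \left(-18\right) \left(1 + 7\right) \left(\left(- \frac{1}{9}\right) 4\right) = \left(-6\right) \left(-18\right) 8 \left(- \frac{4}{9}\right) = 864 \left(- \frac{4}{9}\right) = -384$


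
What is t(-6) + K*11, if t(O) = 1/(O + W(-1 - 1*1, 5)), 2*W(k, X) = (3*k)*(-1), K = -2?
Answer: -67/3 ≈ -22.333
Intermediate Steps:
W(k, X) = -3*k/2 (W(k, X) = ((3*k)*(-1))/2 = (-3*k)/2 = -3*k/2)
t(O) = 1/(3 + O) (t(O) = 1/(O - 3*(-1 - 1*1)/2) = 1/(O - 3*(-1 - 1)/2) = 1/(O - 3/2*(-2)) = 1/(O + 3) = 1/(3 + O))
t(-6) + K*11 = 1/(3 - 6) - 2*11 = 1/(-3) - 22 = -1/3 - 22 = -67/3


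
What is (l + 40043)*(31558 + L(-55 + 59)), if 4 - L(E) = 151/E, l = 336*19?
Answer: 5854305419/4 ≈ 1.4636e+9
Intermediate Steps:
l = 6384
L(E) = 4 - 151/E
(l + 40043)*(31558 + L(-55 + 59)) = (6384 + 40043)*(31558 + (4 - 151/(-55 + 59))) = 46427*(31558 + (4 - 151/4)) = 46427*(31558 - 135/4) = 46427*(126097/4) = 5854305419/4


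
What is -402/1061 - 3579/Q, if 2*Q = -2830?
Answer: 3228489/1501315 ≈ 2.1504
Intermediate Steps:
Q = -1415 (Q = (1/2)*(-2830) = -1415)
-402/1061 - 3579/Q = -402/1061 - 3579/(-1415) = -402*1/1061 - 3579*(-1/1415) = -402/1061 + 3579/1415 = 3228489/1501315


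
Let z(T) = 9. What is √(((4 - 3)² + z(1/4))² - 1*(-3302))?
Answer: 9*√42 ≈ 58.327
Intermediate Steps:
√(((4 - 3)² + z(1/4))² - 1*(-3302)) = √(((4 - 3)² + 9)² - 1*(-3302)) = √((1² + 9)² + 3302) = √((1 + 9)² + 3302) = √(10² + 3302) = √(100 + 3302) = √3402 = 9*√42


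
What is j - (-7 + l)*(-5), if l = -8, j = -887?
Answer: -962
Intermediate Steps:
j - (-7 + l)*(-5) = -887 - (-7 - 8)*(-5) = -887 - (-15)*(-5) = -887 - 1*75 = -887 - 75 = -962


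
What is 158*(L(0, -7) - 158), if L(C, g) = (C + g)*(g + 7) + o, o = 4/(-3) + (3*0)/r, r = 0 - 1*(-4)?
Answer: -75524/3 ≈ -25175.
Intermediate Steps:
r = 4 (r = 0 + 4 = 4)
o = -4/3 (o = 4/(-3) + (3*0)/4 = 4*(-⅓) + 0*(¼) = -4/3 + 0 = -4/3 ≈ -1.3333)
L(C, g) = -4/3 + (7 + g)*(C + g) (L(C, g) = (C + g)*(g + 7) - 4/3 = (C + g)*(7 + g) - 4/3 = (7 + g)*(C + g) - 4/3 = -4/3 + (7 + g)*(C + g))
158*(L(0, -7) - 158) = 158*((-4/3 + (-7)² + 7*0 + 7*(-7) + 0*(-7)) - 158) = 158*((-4/3 + 49 + 0 - 49 + 0) - 158) = 158*(-4/3 - 158) = 158*(-478/3) = -75524/3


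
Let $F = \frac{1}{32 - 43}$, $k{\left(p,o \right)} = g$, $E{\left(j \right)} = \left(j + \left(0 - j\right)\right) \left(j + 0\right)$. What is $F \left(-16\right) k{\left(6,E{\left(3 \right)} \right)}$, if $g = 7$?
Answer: $\frac{112}{11} \approx 10.182$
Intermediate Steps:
$E{\left(j \right)} = 0$ ($E{\left(j \right)} = \left(j - j\right) j = 0 j = 0$)
$k{\left(p,o \right)} = 7$
$F = - \frac{1}{11}$ ($F = \frac{1}{-11} = - \frac{1}{11} \approx -0.090909$)
$F \left(-16\right) k{\left(6,E{\left(3 \right)} \right)} = \left(- \frac{1}{11}\right) \left(-16\right) 7 = \frac{16}{11} \cdot 7 = \frac{112}{11}$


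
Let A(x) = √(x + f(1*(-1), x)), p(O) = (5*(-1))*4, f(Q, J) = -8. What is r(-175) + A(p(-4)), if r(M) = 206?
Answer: 206 + 2*I*√7 ≈ 206.0 + 5.2915*I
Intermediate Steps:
p(O) = -20 (p(O) = -5*4 = -20)
A(x) = √(-8 + x) (A(x) = √(x - 8) = √(-8 + x))
r(-175) + A(p(-4)) = 206 + √(-8 - 20) = 206 + √(-28) = 206 + 2*I*√7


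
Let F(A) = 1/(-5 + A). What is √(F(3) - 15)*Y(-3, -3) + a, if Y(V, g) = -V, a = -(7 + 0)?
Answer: -7 + 3*I*√62/2 ≈ -7.0 + 11.811*I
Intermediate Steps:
a = -7 (a = -1*7 = -7)
√(F(3) - 15)*Y(-3, -3) + a = √(1/(-5 + 3) - 15)*(-1*(-3)) - 7 = √(1/(-2) - 15)*3 - 7 = √(-½ - 15)*3 - 7 = √(-31/2)*3 - 7 = (I*√62/2)*3 - 7 = 3*I*√62/2 - 7 = -7 + 3*I*√62/2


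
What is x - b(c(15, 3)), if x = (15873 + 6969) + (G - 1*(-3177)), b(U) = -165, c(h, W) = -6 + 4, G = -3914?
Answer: 22270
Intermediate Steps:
c(h, W) = -2
x = 22105 (x = (15873 + 6969) + (-3914 - 1*(-3177)) = 22842 + (-3914 + 3177) = 22842 - 737 = 22105)
x - b(c(15, 3)) = 22105 - 1*(-165) = 22105 + 165 = 22270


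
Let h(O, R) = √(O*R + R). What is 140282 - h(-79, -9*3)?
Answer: 140282 - 9*√26 ≈ 1.4024e+5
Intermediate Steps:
h(O, R) = √(R + O*R)
140282 - h(-79, -9*3) = 140282 - √((-9*3)*(1 - 79)) = 140282 - √(-27*(-78)) = 140282 - √2106 = 140282 - 9*√26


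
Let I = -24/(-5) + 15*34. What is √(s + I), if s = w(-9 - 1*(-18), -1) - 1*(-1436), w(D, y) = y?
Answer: √48745/5 ≈ 44.157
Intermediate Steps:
I = 2574/5 (I = -24*(-⅕) + 510 = 24/5 + 510 = 2574/5 ≈ 514.80)
s = 1435 (s = -1 - 1*(-1436) = -1 + 1436 = 1435)
√(s + I) = √(1435 + 2574/5) = √(9749/5) = √48745/5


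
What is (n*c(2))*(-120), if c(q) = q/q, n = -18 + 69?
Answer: -6120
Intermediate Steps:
n = 51
c(q) = 1
(n*c(2))*(-120) = (51*1)*(-120) = 51*(-120) = -6120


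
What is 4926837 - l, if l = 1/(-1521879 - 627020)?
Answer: 10587275102464/2148899 ≈ 4.9268e+6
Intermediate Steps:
l = -1/2148899 (l = 1/(-2148899) = -1/2148899 ≈ -4.6535e-7)
4926837 - l = 4926837 - 1*(-1/2148899) = 4926837 + 1/2148899 = 10587275102464/2148899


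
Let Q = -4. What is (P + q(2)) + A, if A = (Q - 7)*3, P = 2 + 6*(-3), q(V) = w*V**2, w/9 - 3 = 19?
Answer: 743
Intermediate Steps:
w = 198 (w = 27 + 9*19 = 27 + 171 = 198)
q(V) = 198*V**2
P = -16 (P = 2 - 18 = -16)
A = -33 (A = (-4 - 7)*3 = -11*3 = -33)
(P + q(2)) + A = (-16 + 198*2**2) - 33 = (-16 + 198*4) - 33 = (-16 + 792) - 33 = 776 - 33 = 743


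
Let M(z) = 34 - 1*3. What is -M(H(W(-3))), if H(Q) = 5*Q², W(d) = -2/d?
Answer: -31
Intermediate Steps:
M(z) = 31 (M(z) = 34 - 3 = 31)
-M(H(W(-3))) = -1*31 = -31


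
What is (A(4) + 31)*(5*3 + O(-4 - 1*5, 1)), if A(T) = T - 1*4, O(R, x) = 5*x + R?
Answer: 341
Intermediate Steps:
O(R, x) = R + 5*x
A(T) = -4 + T (A(T) = T - 4 = -4 + T)
(A(4) + 31)*(5*3 + O(-4 - 1*5, 1)) = ((-4 + 4) + 31)*(5*3 + ((-4 - 1*5) + 5*1)) = (0 + 31)*(15 + ((-4 - 5) + 5)) = 31*(15 + (-9 + 5)) = 31*(15 - 4) = 31*11 = 341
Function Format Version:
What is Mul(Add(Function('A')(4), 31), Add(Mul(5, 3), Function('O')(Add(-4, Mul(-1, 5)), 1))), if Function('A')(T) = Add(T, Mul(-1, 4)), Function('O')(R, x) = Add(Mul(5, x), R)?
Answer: 341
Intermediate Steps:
Function('O')(R, x) = Add(R, Mul(5, x))
Function('A')(T) = Add(-4, T) (Function('A')(T) = Add(T, -4) = Add(-4, T))
Mul(Add(Function('A')(4), 31), Add(Mul(5, 3), Function('O')(Add(-4, Mul(-1, 5)), 1))) = Mul(Add(Add(-4, 4), 31), Add(Mul(5, 3), Add(Add(-4, Mul(-1, 5)), Mul(5, 1)))) = Mul(Add(0, 31), Add(15, Add(Add(-4, -5), 5))) = Mul(31, Add(15, Add(-9, 5))) = Mul(31, Add(15, -4)) = Mul(31, 11) = 341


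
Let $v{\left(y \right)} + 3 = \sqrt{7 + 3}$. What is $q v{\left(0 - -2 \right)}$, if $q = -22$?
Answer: $66 - 22 \sqrt{10} \approx -3.5701$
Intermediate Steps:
$v{\left(y \right)} = -3 + \sqrt{10}$ ($v{\left(y \right)} = -3 + \sqrt{7 + 3} = -3 + \sqrt{10}$)
$q v{\left(0 - -2 \right)} = - 22 \left(-3 + \sqrt{10}\right) = 66 - 22 \sqrt{10}$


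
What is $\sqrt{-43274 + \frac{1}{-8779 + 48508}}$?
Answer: $\frac{i \sqrt{68303397726105}}{39729} \approx 208.02 i$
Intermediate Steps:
$\sqrt{-43274 + \frac{1}{-8779 + 48508}} = \sqrt{-43274 + \frac{1}{39729}} = \sqrt{- \frac{1719232745}{39729}} = \frac{i \sqrt{68303397726105}}{39729}$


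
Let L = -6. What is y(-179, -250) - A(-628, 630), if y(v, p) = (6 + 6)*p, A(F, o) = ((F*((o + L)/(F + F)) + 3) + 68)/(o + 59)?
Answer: -2067383/689 ≈ -3000.6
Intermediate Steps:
A(F, o) = (68 + o/2)/(59 + o) (A(F, o) = ((F*((o - 6)/(F + F)) + 3) + 68)/(o + 59) = ((F*((-6 + o)/((2*F))) + 3) + 68)/(59 + o) = ((F*((-6 + o)*(1/(2*F))) + 3) + 68)/(59 + o) = ((F*((-6 + o)/(2*F)) + 3) + 68)/(59 + o) = (((-3 + o/2) + 3) + 68)/(59 + o) = (o/2 + 68)/(59 + o) = (68 + o/2)/(59 + o))
y(v, p) = 12*p
y(-179, -250) - A(-628, 630) = 12*(-250) - (136 + 630)/(2*(59 + 630)) = -3000 - 766/(2*689) = -3000 - 1*383/689 = -3000 - 383/689 = -2067383/689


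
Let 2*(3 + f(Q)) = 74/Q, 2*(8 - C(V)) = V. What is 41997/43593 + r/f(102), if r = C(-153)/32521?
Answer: 7196476186/7477609007 ≈ 0.96240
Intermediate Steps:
C(V) = 8 - V/2
f(Q) = -3 + 37/Q (f(Q) = -3 + (74/Q)/2 = -3 + 37/Q)
r = 169/65042 (r = (8 - ½*(-153))/32521 = (8 + 153/2)*(1/32521) = (169/2)*(1/32521) = 169/65042 ≈ 0.0025983)
41997/43593 + r/f(102) = 41997/43593 + 169/(65042*(-3 + 37/102)) = 41997*(1/43593) + 169/(65042*(-3 + 37*(1/102))) = 13999/14531 + 169/(65042*(-3 + 37/102)) = 13999/14531 + 169/(65042*(-269/102)) = 13999/14531 + (169/65042)*(-102/269) = 13999/14531 - 507/514597 = 7196476186/7477609007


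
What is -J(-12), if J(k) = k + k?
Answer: 24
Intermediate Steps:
J(k) = 2*k
-J(-12) = -2*(-12) = -1*(-24) = 24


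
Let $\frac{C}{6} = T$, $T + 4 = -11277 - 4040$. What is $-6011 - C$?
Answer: $85915$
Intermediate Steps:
$T = -15321$ ($T = -4 - 15317 = -15321$)
$C = -91926$ ($C = 6 \left(-15321\right) = -91926$)
$-6011 - C = -6011 - -91926 = -6011 + 91926 = 85915$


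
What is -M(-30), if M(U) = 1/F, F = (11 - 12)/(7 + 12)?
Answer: 19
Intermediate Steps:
F = -1/19 ≈ -0.052632
M(U) = -19 (M(U) = 1/(-1/19) = -19)
-M(-30) = -1*(-19) = 19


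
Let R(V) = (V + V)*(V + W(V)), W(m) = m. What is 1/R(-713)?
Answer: 1/2033476 ≈ 4.9177e-7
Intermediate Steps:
R(V) = 4*V² (R(V) = (V + V)*(V + V) = (2*V)*(2*V) = 4*V²)
1/R(-713) = 1/(4*(-713)²) = 1/(4*508369) = 1/2033476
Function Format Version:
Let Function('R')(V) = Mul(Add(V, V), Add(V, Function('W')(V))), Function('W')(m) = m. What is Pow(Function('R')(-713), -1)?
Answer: Rational(1, 2033476) ≈ 4.9177e-7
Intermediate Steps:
Function('R')(V) = Mul(4, Pow(V, 2)) (Function('R')(V) = Mul(Add(V, V), Add(V, V)) = Mul(Mul(2, V), Mul(2, V)) = Mul(4, Pow(V, 2)))
Pow(Function('R')(-713), -1) = Pow(Mul(4, Pow(-713, 2)), -1) = Pow(Mul(4, 508369), -1) = Pow(2033476, -1) = Rational(1, 2033476)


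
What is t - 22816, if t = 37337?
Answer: 14521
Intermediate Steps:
t - 22816 = 37337 - 22816 = 14521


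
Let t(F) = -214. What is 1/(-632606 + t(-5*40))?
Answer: -1/632820 ≈ -1.5802e-6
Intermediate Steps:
1/(-632606 + t(-5*40)) = 1/(-632606 - 214) = 1/(-632820) = -1/632820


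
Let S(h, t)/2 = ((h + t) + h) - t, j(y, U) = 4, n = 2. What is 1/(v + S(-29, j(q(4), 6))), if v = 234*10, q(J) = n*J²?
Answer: 1/2224 ≈ 0.00044964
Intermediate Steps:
q(J) = 2*J²
S(h, t) = 4*h (S(h, t) = 2*(((h + t) + h) - t) = 2*((t + 2*h) - t) = 2*(2*h) = 4*h)
v = 2340
1/(v + S(-29, j(q(4), 6))) = 1/(2340 + 4*(-29)) = 1/(2340 - 116) = 1/2224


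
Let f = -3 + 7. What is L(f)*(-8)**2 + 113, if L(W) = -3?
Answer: -79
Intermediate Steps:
f = 4
L(f)*(-8)**2 + 113 = -3*(-8)**2 + 113 = -3*64 + 113 = -192 + 113 = -79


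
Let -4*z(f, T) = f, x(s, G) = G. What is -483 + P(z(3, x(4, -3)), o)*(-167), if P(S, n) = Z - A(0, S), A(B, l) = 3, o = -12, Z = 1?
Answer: -149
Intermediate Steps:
z(f, T) = -f/4
P(S, n) = -2 (P(S, n) = 1 - 1*3 = 1 - 3 = -2)
-483 + P(z(3, x(4, -3)), o)*(-167) = -483 - 2*(-167) = -483 + 334 = -149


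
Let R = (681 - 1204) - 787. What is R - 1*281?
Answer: -1591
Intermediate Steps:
R = -1310 (R = -523 - 787 = -1310)
R - 1*281 = -1310 - 1*281 = -1310 - 281 = -1591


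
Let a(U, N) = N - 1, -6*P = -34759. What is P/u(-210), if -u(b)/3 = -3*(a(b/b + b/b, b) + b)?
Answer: -34759/22734 ≈ -1.5289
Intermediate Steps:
P = 34759/6 (P = -1/6*(-34759) = 34759/6 ≈ 5793.2)
a(U, N) = -1 + N
u(b) = -9 + 18*b (u(b) = -(-9)*((-1 + b) + b) = -(-9)*(-1 + 2*b) = -3*(3 - 6*b) = -9 + 18*b)
P/u(-210) = 34759/(6*(-9 + 18*(-210))) = 34759/(6*(-9 - 3780)) = (34759/6)/(-3789) = (34759/6)*(-1/3789) = -34759/22734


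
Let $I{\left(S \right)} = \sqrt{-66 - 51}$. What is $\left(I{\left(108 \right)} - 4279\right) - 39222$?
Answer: $-43501 + 3 i \sqrt{13} \approx -43501.0 + 10.817 i$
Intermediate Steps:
$I{\left(S \right)} = 3 i \sqrt{13}$ ($I{\left(S \right)} = \sqrt{-117} = 3 i \sqrt{13}$)
$\left(I{\left(108 \right)} - 4279\right) - 39222 = \left(3 i \sqrt{13} - 4279\right) - 39222 = \left(-4279 + 3 i \sqrt{13}\right) - 39222 = -43501 + 3 i \sqrt{13}$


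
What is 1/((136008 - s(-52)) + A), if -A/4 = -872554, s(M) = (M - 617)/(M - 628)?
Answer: 680/2465831651 ≈ 2.7577e-7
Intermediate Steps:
s(M) = (-617 + M)/(-628 + M)
A = 3490216 (A = -4*(-872554) = 3490216)
1/((136008 - s(-52)) + A) = 1/((136008 - (-617 - 52)/(-628 - 52)) + 3490216) = 1/((136008 - (-669)/(-680)) + 3490216) = 1/((136008 - (-1)*(-669)/680) + 3490216) = 1/((136008 - 1*669/680) + 3490216) = 1/((136008 - 669/680) + 3490216) = 1/(92484771/680 + 3490216) = 1/(2465831651/680) = 680/2465831651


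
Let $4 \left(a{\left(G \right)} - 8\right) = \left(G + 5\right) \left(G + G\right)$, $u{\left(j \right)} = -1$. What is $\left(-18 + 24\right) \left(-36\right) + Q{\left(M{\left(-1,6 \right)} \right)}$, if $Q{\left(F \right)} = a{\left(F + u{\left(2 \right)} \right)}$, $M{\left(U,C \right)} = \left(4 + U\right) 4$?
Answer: $-120$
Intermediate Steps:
$M{\left(U,C \right)} = 16 + 4 U$
$a{\left(G \right)} = 8 + \frac{G \left(5 + G\right)}{2}$ ($a{\left(G \right)} = 8 + \frac{\left(G + 5\right) \left(G + G\right)}{4} = 8 + \frac{\left(5 + G\right) 2 G}{4} = 8 + \frac{2 G \left(5 + G\right)}{4} = 8 + \frac{G \left(5 + G\right)}{2}$)
$Q{\left(F \right)} = \frac{11}{2} + \frac{\left(-1 + F\right)^{2}}{2} + \frac{5 F}{2}$ ($Q{\left(F \right)} = 8 + \frac{\left(F - 1\right)^{2}}{2} + \frac{5 \left(F - 1\right)}{2} = 8 + \frac{\left(-1 + F\right)^{2}}{2} + \frac{5 \left(-1 + F\right)}{2} = 8 + \frac{\left(-1 + F\right)^{2}}{2} + \left(- \frac{5}{2} + \frac{5 F}{2}\right) = \frac{11}{2} + \frac{\left(-1 + F\right)^{2}}{2} + \frac{5 F}{2}$)
$\left(-18 + 24\right) \left(-36\right) + Q{\left(M{\left(-1,6 \right)} \right)} = \left(-18 + 24\right) \left(-36\right) + \left(6 + \frac{\left(16 + 4 \left(-1\right)\right)^{2}}{2} + \frac{3 \left(16 + 4 \left(-1\right)\right)}{2}\right) = 6 \left(-36\right) + \left(6 + \frac{\left(16 - 4\right)^{2}}{2} + \frac{3 \left(16 - 4\right)}{2}\right) = -216 + \left(6 + \frac{12^{2}}{2} + \frac{3}{2} \cdot 12\right) = -216 + \left(6 + \frac{1}{2} \cdot 144 + 18\right) = -216 + \left(6 + 72 + 18\right) = -216 + 96 = -120$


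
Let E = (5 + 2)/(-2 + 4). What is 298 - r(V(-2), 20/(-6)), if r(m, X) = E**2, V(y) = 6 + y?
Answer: 1143/4 ≈ 285.75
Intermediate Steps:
E = 7/2 ≈ 3.5000
r(m, X) = 49/4 (r(m, X) = (7/2)**2 = 49/4)
298 - r(V(-2), 20/(-6)) = 298 - 1*49/4 = 298 - 49/4 = 1143/4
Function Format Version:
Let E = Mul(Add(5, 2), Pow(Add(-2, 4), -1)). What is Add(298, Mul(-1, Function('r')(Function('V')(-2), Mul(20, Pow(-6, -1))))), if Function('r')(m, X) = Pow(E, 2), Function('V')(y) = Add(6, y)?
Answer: Rational(1143, 4) ≈ 285.75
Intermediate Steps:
E = Rational(7, 2) (E = Mul(7, Pow(2, -1)) = Mul(7, Rational(1, 2)) = Rational(7, 2) ≈ 3.5000)
Function('r')(m, X) = Rational(49, 4) (Function('r')(m, X) = Pow(Rational(7, 2), 2) = Rational(49, 4))
Add(298, Mul(-1, Function('r')(Function('V')(-2), Mul(20, Pow(-6, -1))))) = Add(298, Mul(-1, Rational(49, 4))) = Add(298, Rational(-49, 4)) = Rational(1143, 4)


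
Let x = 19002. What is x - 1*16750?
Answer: 2252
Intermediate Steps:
x - 1*16750 = 19002 - 1*16750 = 19002 - 16750 = 2252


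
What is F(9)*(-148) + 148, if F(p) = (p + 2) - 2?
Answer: -1184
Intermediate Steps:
F(p) = p (F(p) = (2 + p) - 2 = p)
F(9)*(-148) + 148 = 9*(-148) + 148 = -1332 + 148 = -1184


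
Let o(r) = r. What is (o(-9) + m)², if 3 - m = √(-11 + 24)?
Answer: (6 + √13)² ≈ 92.267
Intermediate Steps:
m = 3 - √13 (m = 3 - √(-11 + 24) = 3 - √13 ≈ -0.60555)
(o(-9) + m)² = (-9 + (3 - √13))² = (-6 - √13)²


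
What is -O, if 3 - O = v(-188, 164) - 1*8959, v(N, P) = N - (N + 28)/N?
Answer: -430090/47 ≈ -9150.8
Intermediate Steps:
v(N, P) = N - (28 + N)/N
O = 430090/47 (O = 3 - ((-1 - 188 - 28/(-188)) - 1*8959) = 3 - ((-1 - 188 - 28*(-1/188)) - 8959) = 3 - ((-1 - 188 + 7/47) - 8959) = 3 - (-8876/47 - 8959) = 3 - 1*(-429949/47) = 3 + 429949/47 = 430090/47 ≈ 9150.8)
-O = -1*430090/47 = -430090/47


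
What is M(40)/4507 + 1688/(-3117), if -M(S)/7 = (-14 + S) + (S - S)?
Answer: -8175110/14048319 ≈ -0.58193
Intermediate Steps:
M(S) = 98 - 7*S (M(S) = -7*((-14 + S) + (S - S)) = -7*((-14 + S) + 0) = -7*(-14 + S) = 98 - 7*S)
M(40)/4507 + 1688/(-3117) = (98 - 7*40)/4507 + 1688/(-3117) = (98 - 280)*(1/4507) + 1688*(-1/3117) = -182*1/4507 - 1688/3117 = -182/4507 - 1688/3117 = -8175110/14048319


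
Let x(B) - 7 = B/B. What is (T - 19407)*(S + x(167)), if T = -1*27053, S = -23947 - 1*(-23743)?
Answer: 9106160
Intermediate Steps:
x(B) = 8 (x(B) = 7 + B/B = 7 + 1 = 8)
S = -204 (S = -23947 + 23743 = -204)
T = -27053
(T - 19407)*(S + x(167)) = (-27053 - 19407)*(-204 + 8) = -46460*(-196) = 9106160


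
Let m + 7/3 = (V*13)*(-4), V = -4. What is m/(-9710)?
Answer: -617/29130 ≈ -0.021181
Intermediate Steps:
m = 617/3 (m = -7/3 - 4*13*(-4) = -7/3 - 52*(-4) = -7/3 + 208 = 617/3 ≈ 205.67)
m/(-9710) = (617/3)/(-9710) = (617/3)*(-1/9710) = -617/29130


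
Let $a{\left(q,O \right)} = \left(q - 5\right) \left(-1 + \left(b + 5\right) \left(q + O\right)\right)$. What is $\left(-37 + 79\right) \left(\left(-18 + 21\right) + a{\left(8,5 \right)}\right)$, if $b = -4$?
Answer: $1638$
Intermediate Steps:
$a{\left(q,O \right)} = \left(-5 + q\right) \left(-1 + O + q\right)$ ($a{\left(q,O \right)} = \left(q - 5\right) \left(-1 + \left(-4 + 5\right) \left(q + O\right)\right) = \left(-5 + q\right) \left(-1 + 1 \left(O + q\right)\right) = \left(-5 + q\right) \left(-1 + \left(O + q\right)\right) = \left(-5 + q\right) \left(-1 + O + q\right)$)
$\left(-37 + 79\right) \left(\left(-18 + 21\right) + a{\left(8,5 \right)}\right) = \left(-37 + 79\right) \left(\left(-18 + 21\right) + \left(5 + 8^{2} - 48 - 25 + 5 \cdot 8\right)\right) = 42 \left(3 + \left(5 + 64 - 48 - 25 + 40\right)\right) = 42 \left(3 + 36\right) = 42 \cdot 39 = 1638$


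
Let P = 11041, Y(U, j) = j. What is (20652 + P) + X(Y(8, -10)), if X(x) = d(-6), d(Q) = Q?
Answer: 31687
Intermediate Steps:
X(x) = -6
(20652 + P) + X(Y(8, -10)) = (20652 + 11041) - 6 = 31693 - 6 = 31687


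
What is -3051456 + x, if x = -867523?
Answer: -3918979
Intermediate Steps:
-3051456 + x = -3051456 - 867523 = -3918979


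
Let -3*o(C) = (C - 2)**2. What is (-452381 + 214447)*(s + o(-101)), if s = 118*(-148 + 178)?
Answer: -2617274/3 ≈ -8.7243e+5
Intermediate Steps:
o(C) = -(-2 + C)**2/3 (o(C) = -(C - 2)**2/3 = -(-2 + C)**2/3)
s = 3540 (s = 118*30 = 3540)
(-452381 + 214447)*(s + o(-101)) = (-452381 + 214447)*(3540 - (-2 - 101)**2/3) = -237934*(3540 - 1/3*(-103)**2) = -237934*(3540 - 1/3*10609) = -237934*(3540 - 10609/3) = -237934*11/3 = -2617274/3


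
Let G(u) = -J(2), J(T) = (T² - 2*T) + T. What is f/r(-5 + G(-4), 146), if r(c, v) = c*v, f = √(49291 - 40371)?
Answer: -√2230/511 ≈ -0.092413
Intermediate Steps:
J(T) = T² - T
G(u) = -2 (G(u) = -2*(-1 + 2) = -2)
f = 2*√2230 (f = √8920 = 2*√2230 ≈ 94.446)
f/r(-5 + G(-4), 146) = (2*√2230)/(((-5 - 2)*146)) = (2*√2230)/((-7*146)) = (2*√2230)/(-1022) = (2*√2230)*(-1/1022) = -√2230/511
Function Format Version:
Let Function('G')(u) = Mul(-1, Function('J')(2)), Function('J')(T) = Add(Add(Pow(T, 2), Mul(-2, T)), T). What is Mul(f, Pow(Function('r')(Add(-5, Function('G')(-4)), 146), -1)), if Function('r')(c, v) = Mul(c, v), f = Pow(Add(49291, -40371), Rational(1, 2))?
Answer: Mul(Rational(-1, 511), Pow(2230, Rational(1, 2))) ≈ -0.092413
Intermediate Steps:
Function('J')(T) = Add(Pow(T, 2), Mul(-1, T))
Function('G')(u) = -2 (Function('G')(u) = Mul(-1, Mul(2, Add(-1, 2))) = Mul(-1, Mul(2, 1)) = Mul(-1, 2) = -2)
f = Mul(2, Pow(2230, Rational(1, 2))) (f = Pow(8920, Rational(1, 2)) = Mul(2, Pow(2230, Rational(1, 2))) ≈ 94.446)
Mul(f, Pow(Function('r')(Add(-5, Function('G')(-4)), 146), -1)) = Mul(Mul(2, Pow(2230, Rational(1, 2))), Pow(Mul(Add(-5, -2), 146), -1)) = Mul(Mul(2, Pow(2230, Rational(1, 2))), Pow(Mul(-7, 146), -1)) = Mul(Mul(2, Pow(2230, Rational(1, 2))), Pow(-1022, -1)) = Mul(Mul(2, Pow(2230, Rational(1, 2))), Rational(-1, 1022)) = Mul(Rational(-1, 511), Pow(2230, Rational(1, 2)))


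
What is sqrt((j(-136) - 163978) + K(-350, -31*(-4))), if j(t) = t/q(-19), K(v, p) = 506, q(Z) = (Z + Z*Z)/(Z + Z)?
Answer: 2*I*sqrt(367778)/3 ≈ 404.3*I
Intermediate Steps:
q(Z) = (Z + Z**2)/(2*Z) (q(Z) = (Z + Z**2)/((2*Z)) = (Z + Z**2)*(1/(2*Z)) = (Z + Z**2)/(2*Z))
j(t) = -t/9 (j(t) = t/(1/2 + (1/2)*(-19)) = t/(1/2 - 19/2) = t/(-9) = t*(-1/9) = -t/9)
sqrt((j(-136) - 163978) + K(-350, -31*(-4))) = sqrt((-1/9*(-136) - 163978) + 506) = sqrt((136/9 - 163978) + 506) = sqrt(-1475666/9 + 506) = sqrt(-1471112/9) = 2*I*sqrt(367778)/3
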